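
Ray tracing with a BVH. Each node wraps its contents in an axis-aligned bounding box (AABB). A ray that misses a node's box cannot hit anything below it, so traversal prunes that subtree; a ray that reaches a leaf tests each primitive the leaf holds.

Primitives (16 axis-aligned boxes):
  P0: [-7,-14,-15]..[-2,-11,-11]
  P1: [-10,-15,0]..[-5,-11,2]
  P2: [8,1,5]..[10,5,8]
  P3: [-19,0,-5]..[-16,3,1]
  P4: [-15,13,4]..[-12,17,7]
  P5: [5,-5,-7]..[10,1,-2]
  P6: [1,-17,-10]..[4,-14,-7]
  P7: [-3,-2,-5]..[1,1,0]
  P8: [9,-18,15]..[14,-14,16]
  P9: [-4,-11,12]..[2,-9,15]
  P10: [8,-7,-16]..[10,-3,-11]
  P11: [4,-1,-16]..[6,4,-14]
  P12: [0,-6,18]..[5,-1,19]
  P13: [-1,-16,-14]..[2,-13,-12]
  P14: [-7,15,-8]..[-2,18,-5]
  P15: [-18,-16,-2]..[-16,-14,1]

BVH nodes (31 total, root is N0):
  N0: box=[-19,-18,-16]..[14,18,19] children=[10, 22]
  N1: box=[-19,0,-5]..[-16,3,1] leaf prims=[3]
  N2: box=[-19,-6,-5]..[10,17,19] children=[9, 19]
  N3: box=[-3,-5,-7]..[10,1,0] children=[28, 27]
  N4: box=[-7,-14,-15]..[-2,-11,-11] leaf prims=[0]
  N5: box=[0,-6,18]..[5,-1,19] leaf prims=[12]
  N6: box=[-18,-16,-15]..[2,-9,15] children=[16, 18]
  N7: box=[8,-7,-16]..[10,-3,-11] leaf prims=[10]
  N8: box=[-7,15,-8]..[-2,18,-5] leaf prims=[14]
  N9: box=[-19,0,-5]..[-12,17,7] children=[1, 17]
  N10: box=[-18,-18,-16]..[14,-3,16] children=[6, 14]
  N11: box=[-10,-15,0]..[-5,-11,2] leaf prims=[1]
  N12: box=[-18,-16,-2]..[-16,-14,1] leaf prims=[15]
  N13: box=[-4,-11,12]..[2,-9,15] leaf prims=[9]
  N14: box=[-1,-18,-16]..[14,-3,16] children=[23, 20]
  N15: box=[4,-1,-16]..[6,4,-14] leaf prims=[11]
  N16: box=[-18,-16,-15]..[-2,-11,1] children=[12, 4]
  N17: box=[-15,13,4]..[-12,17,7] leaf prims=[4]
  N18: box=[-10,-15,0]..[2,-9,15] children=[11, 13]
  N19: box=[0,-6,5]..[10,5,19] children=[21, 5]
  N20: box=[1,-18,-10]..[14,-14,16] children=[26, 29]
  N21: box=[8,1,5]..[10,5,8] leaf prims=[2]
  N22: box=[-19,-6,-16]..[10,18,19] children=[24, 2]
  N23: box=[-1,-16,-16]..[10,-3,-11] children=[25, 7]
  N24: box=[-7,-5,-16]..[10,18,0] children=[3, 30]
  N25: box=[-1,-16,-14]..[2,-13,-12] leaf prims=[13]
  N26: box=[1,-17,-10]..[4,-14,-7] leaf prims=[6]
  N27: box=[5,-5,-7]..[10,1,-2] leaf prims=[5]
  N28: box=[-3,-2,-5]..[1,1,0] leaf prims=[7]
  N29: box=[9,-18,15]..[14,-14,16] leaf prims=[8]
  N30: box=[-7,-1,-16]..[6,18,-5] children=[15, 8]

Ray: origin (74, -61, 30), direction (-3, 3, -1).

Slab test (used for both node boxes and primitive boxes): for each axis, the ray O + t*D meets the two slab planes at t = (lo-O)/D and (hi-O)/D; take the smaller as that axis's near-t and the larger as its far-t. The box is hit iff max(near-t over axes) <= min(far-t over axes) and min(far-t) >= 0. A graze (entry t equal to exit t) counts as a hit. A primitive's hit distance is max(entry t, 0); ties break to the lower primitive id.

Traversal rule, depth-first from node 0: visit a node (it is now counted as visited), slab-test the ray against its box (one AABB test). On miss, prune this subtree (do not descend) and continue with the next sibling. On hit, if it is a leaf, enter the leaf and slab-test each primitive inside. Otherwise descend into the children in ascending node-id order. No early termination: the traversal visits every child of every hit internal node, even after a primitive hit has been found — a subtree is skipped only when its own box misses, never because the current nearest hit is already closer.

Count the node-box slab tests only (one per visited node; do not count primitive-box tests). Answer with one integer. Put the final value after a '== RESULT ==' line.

Trace the traversal:
N0 x:[20,31] y:[43/3,79/3] z:[11,46] -> hit [20,79/3], descend [10, 22]
  N10 x:[20,92/3] y:[43/3,58/3] z:[14,46] -> miss, prune
  N22 x:[64/3,31] y:[55/3,79/3] z:[11,46] -> hit [64/3,79/3], descend [2, 24]
    N2 x:[64/3,31] y:[55/3,26] z:[11,35] -> hit [64/3,26], descend [9, 19]
      N9 x:[86/3,31] y:[61/3,26] z:[23,35] -> miss, prune
      N19 x:[64/3,74/3] y:[55/3,22] z:[11,25] -> hit [64/3,22], descend [5, 21]
        N5 x:[23,74/3] y:[55/3,20] z:[11,12] -> miss, prune
        N21 x:[64/3,22] y:[62/3,22] z:[22,25] -> hit [22,22] leaf, test {P2@t=22}
    N24 x:[64/3,27] y:[56/3,79/3] z:[30,46] -> miss, prune

9 AABB tests over nodes [0, 10, 22, 2, 9, 19, 5, 21, 24]; 1 leaf entered; closest P2.

== RESULT ==
9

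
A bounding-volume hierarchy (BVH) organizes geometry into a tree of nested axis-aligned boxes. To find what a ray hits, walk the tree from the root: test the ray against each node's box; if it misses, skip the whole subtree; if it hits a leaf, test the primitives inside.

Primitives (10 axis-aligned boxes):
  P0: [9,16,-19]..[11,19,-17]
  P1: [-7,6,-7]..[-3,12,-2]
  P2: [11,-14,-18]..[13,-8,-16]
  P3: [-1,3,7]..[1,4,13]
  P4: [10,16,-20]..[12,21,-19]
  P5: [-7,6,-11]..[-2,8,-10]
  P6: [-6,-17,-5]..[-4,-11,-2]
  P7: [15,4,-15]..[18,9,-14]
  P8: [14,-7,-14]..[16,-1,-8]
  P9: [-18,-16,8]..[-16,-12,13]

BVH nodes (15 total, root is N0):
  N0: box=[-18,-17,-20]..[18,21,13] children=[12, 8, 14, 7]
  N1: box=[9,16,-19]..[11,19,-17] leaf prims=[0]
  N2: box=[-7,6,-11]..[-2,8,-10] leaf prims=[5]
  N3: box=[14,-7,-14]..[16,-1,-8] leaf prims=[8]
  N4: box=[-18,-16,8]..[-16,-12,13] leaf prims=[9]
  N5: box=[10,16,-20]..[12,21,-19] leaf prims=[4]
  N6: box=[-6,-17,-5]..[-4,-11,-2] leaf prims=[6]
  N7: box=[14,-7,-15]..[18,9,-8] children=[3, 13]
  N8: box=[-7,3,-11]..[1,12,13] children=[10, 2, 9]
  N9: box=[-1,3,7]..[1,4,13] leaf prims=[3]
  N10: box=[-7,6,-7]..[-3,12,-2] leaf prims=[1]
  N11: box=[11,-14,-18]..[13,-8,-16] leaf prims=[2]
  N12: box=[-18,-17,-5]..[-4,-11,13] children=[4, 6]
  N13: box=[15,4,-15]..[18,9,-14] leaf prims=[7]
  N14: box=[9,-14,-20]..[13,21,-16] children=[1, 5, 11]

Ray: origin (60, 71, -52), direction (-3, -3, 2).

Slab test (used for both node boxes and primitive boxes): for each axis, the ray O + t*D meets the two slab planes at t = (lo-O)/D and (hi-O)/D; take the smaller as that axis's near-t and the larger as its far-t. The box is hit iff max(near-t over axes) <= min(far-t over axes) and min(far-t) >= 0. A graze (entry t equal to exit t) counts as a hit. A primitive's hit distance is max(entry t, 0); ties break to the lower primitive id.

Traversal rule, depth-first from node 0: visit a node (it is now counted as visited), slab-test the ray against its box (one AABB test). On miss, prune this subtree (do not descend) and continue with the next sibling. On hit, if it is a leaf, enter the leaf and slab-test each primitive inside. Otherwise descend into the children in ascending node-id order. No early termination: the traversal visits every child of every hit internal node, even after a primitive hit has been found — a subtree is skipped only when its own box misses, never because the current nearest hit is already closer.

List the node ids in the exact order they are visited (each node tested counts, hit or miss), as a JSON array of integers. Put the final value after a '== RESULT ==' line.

Walk:
N0 x:[14,26] y:[50/3,88/3] z:[16,65/2] -> hit [50/3,26], descend [7, 8, 12, 14]
  N7 x:[14,46/3] y:[62/3,26] z:[37/2,22] -> miss, prune
  N8 x:[59/3,67/3] y:[59/3,68/3] z:[41/2,65/2] -> hit [41/2,67/3], descend [2, 9, 10]
    N2 x:[62/3,67/3] y:[21,65/3] z:[41/2,21] -> hit [21,21] leaf, test {P5@t=21}
    N9 x:[59/3,61/3] y:[67/3,68/3] z:[59/2,65/2] -> miss, prune
    N10 x:[21,67/3] y:[59/3,65/3] z:[45/2,25] -> miss, prune
  N12 x:[64/3,26] y:[82/3,88/3] z:[47/2,65/2] -> miss, prune
  N14 x:[47/3,17] y:[50/3,85/3] z:[16,18] -> hit [50/3,17], descend [1, 5, 11]
    N1 x:[49/3,17] y:[52/3,55/3] z:[33/2,35/2] -> miss, prune
    N5 x:[16,50/3] y:[50/3,55/3] z:[16,33/2] -> miss, prune
    N11 x:[47/3,49/3] y:[79/3,85/3] z:[17,18] -> miss, prune

11 AABB tests over nodes [0, 7, 8, 2, 9, 10, 12, 14, 1, 5, 11]; 1 leaf entered; closest P5.

== RESULT ==
[0, 7, 8, 2, 9, 10, 12, 14, 1, 5, 11]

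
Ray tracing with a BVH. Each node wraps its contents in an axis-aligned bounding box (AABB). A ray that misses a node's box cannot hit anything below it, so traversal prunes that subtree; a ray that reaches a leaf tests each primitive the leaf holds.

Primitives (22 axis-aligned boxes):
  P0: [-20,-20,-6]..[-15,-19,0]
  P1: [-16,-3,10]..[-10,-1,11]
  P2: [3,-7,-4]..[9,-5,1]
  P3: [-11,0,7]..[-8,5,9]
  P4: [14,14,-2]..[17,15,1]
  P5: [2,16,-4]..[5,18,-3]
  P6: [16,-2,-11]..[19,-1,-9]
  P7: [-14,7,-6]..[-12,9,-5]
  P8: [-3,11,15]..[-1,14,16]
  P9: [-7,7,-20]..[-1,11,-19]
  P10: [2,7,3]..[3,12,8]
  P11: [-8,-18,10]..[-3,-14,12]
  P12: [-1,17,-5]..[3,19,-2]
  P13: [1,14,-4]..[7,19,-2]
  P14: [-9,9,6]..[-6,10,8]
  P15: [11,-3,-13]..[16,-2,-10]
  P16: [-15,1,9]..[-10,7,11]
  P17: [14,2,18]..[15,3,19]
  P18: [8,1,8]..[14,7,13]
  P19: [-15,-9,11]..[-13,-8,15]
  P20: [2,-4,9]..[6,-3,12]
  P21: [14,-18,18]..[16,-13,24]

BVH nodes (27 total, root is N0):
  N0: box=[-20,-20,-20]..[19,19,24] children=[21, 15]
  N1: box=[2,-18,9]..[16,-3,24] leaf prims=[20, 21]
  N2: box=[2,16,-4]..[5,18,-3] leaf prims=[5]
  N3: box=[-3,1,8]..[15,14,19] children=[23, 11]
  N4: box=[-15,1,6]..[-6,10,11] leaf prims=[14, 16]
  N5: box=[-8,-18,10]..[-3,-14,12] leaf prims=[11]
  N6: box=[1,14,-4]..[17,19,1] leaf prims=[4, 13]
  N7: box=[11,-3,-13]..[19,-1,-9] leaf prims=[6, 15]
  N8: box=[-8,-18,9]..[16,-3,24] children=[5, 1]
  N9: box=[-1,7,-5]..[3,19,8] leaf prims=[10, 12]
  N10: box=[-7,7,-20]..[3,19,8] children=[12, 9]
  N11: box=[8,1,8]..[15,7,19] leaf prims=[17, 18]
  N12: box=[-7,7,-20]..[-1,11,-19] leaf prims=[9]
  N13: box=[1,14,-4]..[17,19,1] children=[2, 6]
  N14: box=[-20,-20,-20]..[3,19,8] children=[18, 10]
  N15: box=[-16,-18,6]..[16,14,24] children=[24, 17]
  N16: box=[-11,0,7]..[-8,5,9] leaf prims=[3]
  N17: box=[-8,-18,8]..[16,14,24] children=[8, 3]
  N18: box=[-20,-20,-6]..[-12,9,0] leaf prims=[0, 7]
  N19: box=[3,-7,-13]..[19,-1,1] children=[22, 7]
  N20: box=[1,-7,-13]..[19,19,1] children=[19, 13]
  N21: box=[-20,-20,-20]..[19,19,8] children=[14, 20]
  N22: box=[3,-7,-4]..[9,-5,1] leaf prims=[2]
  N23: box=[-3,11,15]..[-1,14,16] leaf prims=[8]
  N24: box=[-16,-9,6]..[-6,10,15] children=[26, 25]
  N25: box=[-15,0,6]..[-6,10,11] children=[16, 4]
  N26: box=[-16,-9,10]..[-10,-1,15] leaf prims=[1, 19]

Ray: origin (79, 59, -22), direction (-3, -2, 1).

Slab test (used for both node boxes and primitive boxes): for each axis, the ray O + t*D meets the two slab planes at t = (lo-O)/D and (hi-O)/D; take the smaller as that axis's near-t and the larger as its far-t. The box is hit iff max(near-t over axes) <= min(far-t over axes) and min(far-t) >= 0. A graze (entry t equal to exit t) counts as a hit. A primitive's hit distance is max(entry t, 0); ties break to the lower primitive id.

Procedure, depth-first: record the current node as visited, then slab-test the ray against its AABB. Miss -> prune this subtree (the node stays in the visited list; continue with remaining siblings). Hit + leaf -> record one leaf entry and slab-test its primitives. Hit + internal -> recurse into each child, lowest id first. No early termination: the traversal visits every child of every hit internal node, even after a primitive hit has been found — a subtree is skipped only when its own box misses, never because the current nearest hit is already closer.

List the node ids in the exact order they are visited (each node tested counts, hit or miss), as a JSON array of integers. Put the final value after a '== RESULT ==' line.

Walk:
N0 x:[20,33] y:[20,79/2] z:[2,46] -> hit [20,33], descend [15, 21]
  N15 x:[21,95/3] y:[45/2,77/2] z:[28,46] -> hit [28,95/3], descend [17, 24]
    N17 x:[21,29] y:[45/2,77/2] z:[30,46] -> miss, prune
    N24 x:[85/3,95/3] y:[49/2,34] z:[28,37] -> hit [85/3,95/3], descend [25, 26]
      N25 x:[85/3,94/3] y:[49/2,59/2] z:[28,33] -> hit [85/3,59/2], descend [4, 16]
        N4 x:[85/3,94/3] y:[49/2,29] z:[28,33] -> hit [85/3,29] leaf, test {P14(miss), P16(miss)}
        N16 x:[29,30] y:[27,59/2] z:[29,31] -> hit [29,59/2] leaf, test {P3@t=29}
      N26 x:[89/3,95/3] y:[30,34] z:[32,37] -> miss, prune
  N21 x:[20,33] y:[20,79/2] z:[2,30] -> hit [20,30], descend [14, 20]
    N14 x:[76/3,33] y:[20,79/2] z:[2,30] -> hit [76/3,30], descend [10, 18]
      N10 x:[76/3,86/3] y:[20,26] z:[2,30] -> hit [76/3,26], descend [9, 12]
        N9 x:[76/3,80/3] y:[20,26] z:[17,30] -> hit [76/3,26] leaf, test {P10@t=76/3, P12(miss)}
        N12 x:[80/3,86/3] y:[24,26] z:[2,3] -> miss, prune
      N18 x:[91/3,33] y:[25,79/2] z:[16,22] -> miss, prune
    N20 x:[20,26] y:[20,33] z:[9,23] -> hit [20,23], descend [13, 19]
      N13 x:[62/3,26] y:[20,45/2] z:[18,23] -> hit [62/3,45/2], descend [2, 6]
        N2 x:[74/3,77/3] y:[41/2,43/2] z:[18,19] -> miss, prune
        N6 x:[62/3,26] y:[20,45/2] z:[18,23] -> hit [62/3,45/2] leaf, test {P4(miss), P13(miss)}
      N19 x:[20,76/3] y:[30,33] z:[9,23] -> miss, prune

19 AABB tests over nodes [0, 15, 17, 24, 25, 4, 16, 26, 21, 14, 10, 9, 12, 18, 20, 13, 2, 6, 19]; 4 leaves entered; closest P10.

== RESULT ==
[0, 15, 17, 24, 25, 4, 16, 26, 21, 14, 10, 9, 12, 18, 20, 13, 2, 6, 19]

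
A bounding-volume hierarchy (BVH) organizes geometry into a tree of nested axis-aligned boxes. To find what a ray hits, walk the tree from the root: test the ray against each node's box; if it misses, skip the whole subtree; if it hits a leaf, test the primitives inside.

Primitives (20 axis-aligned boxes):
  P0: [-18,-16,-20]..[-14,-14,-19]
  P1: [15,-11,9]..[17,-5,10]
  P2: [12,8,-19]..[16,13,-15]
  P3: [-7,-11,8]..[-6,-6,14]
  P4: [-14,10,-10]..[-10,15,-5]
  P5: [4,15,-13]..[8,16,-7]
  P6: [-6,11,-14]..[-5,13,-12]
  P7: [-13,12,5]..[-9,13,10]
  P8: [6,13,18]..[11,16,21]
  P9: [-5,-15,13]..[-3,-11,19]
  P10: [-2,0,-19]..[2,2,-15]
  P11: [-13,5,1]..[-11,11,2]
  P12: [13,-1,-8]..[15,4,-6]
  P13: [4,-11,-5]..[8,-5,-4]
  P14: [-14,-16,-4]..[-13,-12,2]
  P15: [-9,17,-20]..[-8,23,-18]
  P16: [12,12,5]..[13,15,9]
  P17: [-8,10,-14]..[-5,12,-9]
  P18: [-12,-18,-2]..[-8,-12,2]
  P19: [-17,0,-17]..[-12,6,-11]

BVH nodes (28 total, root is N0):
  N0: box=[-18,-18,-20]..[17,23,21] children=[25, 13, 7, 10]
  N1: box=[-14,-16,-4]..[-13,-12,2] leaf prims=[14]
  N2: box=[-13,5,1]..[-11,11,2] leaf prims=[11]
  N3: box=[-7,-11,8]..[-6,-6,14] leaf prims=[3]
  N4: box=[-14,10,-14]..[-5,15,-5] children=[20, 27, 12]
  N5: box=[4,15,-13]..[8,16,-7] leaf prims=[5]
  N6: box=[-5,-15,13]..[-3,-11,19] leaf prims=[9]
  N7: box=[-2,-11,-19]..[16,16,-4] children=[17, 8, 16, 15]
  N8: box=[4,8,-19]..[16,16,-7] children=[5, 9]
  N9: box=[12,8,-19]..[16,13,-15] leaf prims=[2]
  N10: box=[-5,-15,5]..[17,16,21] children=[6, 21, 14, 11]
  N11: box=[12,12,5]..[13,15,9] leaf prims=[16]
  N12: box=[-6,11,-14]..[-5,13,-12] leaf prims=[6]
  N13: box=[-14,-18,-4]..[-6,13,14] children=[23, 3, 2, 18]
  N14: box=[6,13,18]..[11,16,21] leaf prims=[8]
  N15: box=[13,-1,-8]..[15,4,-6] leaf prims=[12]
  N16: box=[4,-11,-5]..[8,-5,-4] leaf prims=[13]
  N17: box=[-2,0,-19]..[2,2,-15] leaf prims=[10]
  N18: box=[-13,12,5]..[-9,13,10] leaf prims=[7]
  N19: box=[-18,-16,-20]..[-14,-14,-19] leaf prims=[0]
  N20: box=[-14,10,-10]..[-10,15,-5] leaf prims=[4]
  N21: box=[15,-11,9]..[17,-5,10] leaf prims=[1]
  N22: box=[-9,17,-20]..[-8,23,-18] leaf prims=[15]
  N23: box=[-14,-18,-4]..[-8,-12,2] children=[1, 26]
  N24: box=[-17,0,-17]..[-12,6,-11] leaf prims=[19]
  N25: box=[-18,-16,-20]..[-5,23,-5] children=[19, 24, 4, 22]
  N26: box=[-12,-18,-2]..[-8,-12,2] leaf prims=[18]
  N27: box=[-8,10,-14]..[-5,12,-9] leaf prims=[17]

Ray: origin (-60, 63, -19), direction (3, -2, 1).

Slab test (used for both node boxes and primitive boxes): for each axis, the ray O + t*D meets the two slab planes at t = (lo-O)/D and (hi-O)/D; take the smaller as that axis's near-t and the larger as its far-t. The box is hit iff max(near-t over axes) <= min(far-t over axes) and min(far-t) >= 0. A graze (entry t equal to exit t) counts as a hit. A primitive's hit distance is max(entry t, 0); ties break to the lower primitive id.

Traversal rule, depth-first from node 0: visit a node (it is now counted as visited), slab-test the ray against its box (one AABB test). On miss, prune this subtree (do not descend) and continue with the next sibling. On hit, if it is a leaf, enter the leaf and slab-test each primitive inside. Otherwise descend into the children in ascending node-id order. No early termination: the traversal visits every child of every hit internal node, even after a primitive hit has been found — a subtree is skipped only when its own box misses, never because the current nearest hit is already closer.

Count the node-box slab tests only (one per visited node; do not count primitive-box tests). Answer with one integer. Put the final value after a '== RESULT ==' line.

Trace the traversal:
N0 x:[14,77/3] y:[20,81/2] z:[-1,40] -> hit [20,77/3], descend [7, 10, 13, 25]
  N7 x:[58/3,76/3] y:[47/2,37] z:[0,15] -> miss, prune
  N10 x:[55/3,77/3] y:[47/2,39] z:[24,40] -> hit [24,77/3], descend [6, 11, 14, 21]
    N6 x:[55/3,19] y:[37,39] z:[32,38] -> miss, prune
    N11 x:[24,73/3] y:[24,51/2] z:[24,28] -> hit [24,73/3] leaf, test {P16@t=24}
    N14 x:[22,71/3] y:[47/2,25] z:[37,40] -> miss, prune
    N21 x:[25,77/3] y:[34,37] z:[28,29] -> miss, prune
  N13 x:[46/3,18] y:[25,81/2] z:[15,33] -> miss, prune
  N25 x:[14,55/3] y:[20,79/2] z:[-1,14] -> miss, prune

Summary -> nodes [0, 7, 10, 6, 11, 14, 21, 13, 25]; box-tests=9; leaf-entries=1; first=P16

== RESULT ==
9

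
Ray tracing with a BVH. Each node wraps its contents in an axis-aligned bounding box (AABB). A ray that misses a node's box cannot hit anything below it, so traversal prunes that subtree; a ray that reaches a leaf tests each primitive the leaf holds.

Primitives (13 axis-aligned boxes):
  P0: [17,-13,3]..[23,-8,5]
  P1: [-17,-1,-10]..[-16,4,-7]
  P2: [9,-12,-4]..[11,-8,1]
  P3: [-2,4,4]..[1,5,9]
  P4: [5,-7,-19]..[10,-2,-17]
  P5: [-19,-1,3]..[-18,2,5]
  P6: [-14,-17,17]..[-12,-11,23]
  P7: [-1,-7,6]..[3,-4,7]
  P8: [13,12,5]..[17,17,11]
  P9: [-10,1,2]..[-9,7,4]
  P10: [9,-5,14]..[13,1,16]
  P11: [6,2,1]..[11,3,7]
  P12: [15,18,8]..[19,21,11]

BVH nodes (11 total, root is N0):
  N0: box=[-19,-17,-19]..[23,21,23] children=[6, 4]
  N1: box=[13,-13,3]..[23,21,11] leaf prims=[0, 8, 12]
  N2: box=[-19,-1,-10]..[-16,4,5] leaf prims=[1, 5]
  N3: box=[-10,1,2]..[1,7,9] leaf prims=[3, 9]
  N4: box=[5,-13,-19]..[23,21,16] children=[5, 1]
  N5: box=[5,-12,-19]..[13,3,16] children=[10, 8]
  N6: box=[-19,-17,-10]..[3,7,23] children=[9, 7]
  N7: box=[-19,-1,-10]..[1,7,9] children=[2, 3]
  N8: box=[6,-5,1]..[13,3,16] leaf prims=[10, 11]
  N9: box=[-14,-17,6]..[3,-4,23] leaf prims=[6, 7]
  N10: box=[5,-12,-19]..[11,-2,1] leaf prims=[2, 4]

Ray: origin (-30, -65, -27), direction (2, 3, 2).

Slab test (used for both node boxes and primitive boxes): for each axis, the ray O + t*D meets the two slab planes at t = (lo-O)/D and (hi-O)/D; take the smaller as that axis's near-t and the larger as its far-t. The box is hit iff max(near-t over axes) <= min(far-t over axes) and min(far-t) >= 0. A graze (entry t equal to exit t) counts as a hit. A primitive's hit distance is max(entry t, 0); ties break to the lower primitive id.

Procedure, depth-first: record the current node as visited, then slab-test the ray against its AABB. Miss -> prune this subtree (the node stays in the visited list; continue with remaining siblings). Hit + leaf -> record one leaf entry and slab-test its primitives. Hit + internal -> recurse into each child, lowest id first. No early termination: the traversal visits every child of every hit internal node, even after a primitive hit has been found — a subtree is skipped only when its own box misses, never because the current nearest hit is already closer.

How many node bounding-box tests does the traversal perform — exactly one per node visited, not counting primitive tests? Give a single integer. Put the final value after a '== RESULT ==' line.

Walk:
N0 x:[11/2,53/2] y:[16,86/3] z:[4,25] -> hit [16,25], descend [4, 6]
  N4 x:[35/2,53/2] y:[52/3,86/3] z:[4,43/2] -> hit [35/2,43/2], descend [1, 5]
    N1 x:[43/2,53/2] y:[52/3,86/3] z:[15,19] -> miss, prune
    N5 x:[35/2,43/2] y:[53/3,68/3] z:[4,43/2] -> hit [53/3,43/2], descend [8, 10]
      N8 x:[18,43/2] y:[20,68/3] z:[14,43/2] -> hit [20,43/2] leaf, test {P10@t=41/2, P11(miss)}
      N10 x:[35/2,41/2] y:[53/3,21] z:[4,14] -> miss, prune
  N6 x:[11/2,33/2] y:[16,24] z:[17/2,25] -> hit [16,33/2], descend [7, 9]
    N7 x:[11/2,31/2] y:[64/3,24] z:[17/2,18] -> miss, prune
    N9 x:[8,33/2] y:[16,61/3] z:[33/2,25] -> hit [33/2,33/2] leaf, test {P6(miss), P7(miss)}

9 AABB tests over nodes [0, 4, 1, 5, 8, 10, 6, 7, 9]; 2 leaves entered; closest P10.

== RESULT ==
9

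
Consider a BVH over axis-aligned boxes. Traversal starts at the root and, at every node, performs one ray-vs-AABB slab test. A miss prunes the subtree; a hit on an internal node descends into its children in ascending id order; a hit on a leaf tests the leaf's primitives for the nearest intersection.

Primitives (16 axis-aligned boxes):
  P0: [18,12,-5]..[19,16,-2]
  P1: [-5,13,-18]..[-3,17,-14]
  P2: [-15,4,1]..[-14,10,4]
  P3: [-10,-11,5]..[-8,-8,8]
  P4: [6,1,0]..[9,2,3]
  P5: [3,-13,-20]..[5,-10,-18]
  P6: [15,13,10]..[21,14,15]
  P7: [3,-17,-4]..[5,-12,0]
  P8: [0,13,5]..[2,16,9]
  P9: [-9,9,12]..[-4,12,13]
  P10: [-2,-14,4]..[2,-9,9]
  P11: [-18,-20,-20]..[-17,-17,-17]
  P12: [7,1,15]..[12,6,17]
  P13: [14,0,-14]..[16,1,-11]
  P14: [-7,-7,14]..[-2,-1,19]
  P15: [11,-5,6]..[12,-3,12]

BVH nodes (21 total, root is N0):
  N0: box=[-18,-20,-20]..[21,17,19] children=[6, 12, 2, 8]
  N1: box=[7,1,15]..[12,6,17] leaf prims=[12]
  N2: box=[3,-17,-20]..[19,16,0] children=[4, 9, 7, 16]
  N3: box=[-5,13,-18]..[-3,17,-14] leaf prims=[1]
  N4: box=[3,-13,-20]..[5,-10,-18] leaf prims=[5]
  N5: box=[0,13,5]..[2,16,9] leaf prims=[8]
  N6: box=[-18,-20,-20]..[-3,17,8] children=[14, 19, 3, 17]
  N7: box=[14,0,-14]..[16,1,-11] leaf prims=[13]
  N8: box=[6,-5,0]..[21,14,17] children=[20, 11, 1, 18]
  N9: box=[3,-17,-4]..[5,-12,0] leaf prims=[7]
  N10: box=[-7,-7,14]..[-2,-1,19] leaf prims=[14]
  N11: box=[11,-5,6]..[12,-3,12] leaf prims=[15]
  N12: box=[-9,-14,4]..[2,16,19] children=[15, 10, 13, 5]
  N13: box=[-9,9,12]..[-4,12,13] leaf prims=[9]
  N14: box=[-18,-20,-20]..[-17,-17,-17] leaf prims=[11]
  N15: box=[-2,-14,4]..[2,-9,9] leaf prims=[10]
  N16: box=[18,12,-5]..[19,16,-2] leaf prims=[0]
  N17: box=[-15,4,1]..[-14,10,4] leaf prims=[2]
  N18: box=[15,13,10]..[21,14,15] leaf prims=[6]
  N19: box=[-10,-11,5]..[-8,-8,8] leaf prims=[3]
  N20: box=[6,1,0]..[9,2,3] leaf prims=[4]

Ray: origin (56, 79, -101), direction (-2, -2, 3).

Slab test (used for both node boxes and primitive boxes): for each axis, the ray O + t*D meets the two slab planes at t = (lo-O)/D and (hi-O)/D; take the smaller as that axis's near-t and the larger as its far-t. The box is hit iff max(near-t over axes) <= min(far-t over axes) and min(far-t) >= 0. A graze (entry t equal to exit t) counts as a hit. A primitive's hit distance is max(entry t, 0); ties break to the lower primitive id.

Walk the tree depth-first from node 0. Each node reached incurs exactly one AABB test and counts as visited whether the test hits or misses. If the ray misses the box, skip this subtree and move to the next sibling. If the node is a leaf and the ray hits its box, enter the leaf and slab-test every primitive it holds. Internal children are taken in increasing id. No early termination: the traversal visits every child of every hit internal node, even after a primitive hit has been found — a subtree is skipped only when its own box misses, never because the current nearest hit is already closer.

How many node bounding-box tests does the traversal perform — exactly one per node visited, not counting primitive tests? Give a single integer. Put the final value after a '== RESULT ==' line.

Walk:
N0 x:[35/2,37] y:[31,99/2] z:[27,40] -> hit [31,37], descend [2, 6, 8, 12]
  N2 x:[37/2,53/2] y:[63/2,48] z:[27,101/3] -> miss, prune
  N6 x:[59/2,37] y:[31,99/2] z:[27,109/3] -> hit [31,109/3], descend [3, 14, 17, 19]
    N3 x:[59/2,61/2] y:[31,33] z:[83/3,29] -> miss, prune
    N14 x:[73/2,37] y:[48,99/2] z:[27,28] -> miss, prune
    N17 x:[35,71/2] y:[69/2,75/2] z:[34,35] -> hit [35,35] leaf, test {P2@t=35}
    N19 x:[32,33] y:[87/2,45] z:[106/3,109/3] -> miss, prune
  N8 x:[35/2,25] y:[65/2,42] z:[101/3,118/3] -> miss, prune
  N12 x:[27,65/2] y:[63/2,93/2] z:[35,40] -> miss, prune

Visited [0, 2, 6, 3, 14, 17, 19, 8, 12]. Tests: 9 box, 1 leaf. Nearest: P2.

== RESULT ==
9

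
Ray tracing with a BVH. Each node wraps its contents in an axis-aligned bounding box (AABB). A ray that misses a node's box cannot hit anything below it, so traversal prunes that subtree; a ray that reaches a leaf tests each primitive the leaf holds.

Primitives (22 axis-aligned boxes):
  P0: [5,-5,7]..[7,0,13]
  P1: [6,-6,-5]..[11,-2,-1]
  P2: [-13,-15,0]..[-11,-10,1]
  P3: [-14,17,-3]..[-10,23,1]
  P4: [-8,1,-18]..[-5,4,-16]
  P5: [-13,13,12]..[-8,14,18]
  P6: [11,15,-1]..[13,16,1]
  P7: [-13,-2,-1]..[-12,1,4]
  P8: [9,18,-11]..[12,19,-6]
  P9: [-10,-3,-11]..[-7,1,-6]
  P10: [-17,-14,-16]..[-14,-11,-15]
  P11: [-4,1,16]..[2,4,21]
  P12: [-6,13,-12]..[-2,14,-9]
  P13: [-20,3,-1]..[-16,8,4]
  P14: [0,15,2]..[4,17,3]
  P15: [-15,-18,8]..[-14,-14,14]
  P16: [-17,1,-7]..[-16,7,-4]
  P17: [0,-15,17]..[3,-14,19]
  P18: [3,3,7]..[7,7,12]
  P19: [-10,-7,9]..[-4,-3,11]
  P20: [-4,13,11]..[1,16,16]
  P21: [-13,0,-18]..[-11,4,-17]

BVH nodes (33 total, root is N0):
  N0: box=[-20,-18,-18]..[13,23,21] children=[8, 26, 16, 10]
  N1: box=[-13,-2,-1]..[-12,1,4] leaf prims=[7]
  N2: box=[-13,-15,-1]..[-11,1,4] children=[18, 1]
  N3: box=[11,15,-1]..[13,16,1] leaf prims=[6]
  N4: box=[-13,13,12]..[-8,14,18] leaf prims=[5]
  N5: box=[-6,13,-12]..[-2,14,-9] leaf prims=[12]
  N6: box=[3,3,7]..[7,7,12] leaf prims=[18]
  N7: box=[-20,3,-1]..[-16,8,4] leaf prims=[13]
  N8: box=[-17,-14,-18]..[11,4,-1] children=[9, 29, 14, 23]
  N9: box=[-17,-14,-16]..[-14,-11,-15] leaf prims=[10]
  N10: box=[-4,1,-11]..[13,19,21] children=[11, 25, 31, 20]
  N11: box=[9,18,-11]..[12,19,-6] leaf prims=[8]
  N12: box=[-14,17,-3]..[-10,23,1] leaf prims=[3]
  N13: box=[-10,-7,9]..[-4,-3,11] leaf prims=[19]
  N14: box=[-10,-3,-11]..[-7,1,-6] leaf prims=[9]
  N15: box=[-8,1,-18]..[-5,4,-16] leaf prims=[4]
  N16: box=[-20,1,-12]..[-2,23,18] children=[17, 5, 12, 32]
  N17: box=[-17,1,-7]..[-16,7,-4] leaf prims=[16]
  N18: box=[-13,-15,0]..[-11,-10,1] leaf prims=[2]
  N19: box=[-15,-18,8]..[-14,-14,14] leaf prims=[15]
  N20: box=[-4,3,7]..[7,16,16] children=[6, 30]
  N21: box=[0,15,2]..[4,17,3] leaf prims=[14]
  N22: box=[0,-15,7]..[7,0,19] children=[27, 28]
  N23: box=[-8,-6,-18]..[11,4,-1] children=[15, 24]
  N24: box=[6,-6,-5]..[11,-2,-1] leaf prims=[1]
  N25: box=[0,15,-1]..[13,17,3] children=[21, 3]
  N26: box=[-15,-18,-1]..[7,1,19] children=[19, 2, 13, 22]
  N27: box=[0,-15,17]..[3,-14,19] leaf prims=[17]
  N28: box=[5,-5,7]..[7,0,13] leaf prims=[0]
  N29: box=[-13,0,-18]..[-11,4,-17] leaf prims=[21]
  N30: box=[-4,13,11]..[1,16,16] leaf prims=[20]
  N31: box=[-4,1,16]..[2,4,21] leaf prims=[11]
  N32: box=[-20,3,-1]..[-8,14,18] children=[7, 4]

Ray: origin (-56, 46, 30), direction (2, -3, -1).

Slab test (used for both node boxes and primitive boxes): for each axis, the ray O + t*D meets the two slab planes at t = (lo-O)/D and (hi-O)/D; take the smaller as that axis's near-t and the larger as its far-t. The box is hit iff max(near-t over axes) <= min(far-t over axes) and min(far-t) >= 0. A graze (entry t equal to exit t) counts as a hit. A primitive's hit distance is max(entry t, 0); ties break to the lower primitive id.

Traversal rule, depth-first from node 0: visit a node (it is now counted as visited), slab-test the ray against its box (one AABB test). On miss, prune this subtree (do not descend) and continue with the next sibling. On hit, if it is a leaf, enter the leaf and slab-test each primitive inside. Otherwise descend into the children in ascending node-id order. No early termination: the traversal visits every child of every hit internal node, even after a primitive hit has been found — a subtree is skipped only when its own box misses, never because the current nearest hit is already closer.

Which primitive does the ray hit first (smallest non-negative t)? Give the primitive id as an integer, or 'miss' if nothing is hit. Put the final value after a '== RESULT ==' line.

Walk:
N0 x:[18,69/2] y:[23/3,64/3] z:[9,48] -> hit [18,64/3], descend [8, 10, 16, 26]
  N8 x:[39/2,67/2] y:[14,20] z:[31,48] -> miss, prune
  N10 x:[26,69/2] y:[9,15] z:[9,41] -> miss, prune
  N16 x:[18,27] y:[23/3,15] z:[12,42] -> miss, prune
  N26 x:[41/2,63/2] y:[15,64/3] z:[11,31] -> hit [41/2,64/3], descend [2, 13, 19, 22]
    N2 x:[43/2,45/2] y:[15,61/3] z:[26,31] -> miss, prune
    N13 x:[23,26] y:[49/3,53/3] z:[19,21] -> miss, prune
    N19 x:[41/2,21] y:[20,64/3] z:[16,22] -> hit [41/2,21] leaf, test {P15@t=41/2}
    N22 x:[28,63/2] y:[46/3,61/3] z:[11,23] -> miss, prune

Summary -> nodes [0, 8, 10, 16, 26, 2, 13, 19, 22]; box-tests=9; leaf-entries=1; first=P15

== RESULT ==
15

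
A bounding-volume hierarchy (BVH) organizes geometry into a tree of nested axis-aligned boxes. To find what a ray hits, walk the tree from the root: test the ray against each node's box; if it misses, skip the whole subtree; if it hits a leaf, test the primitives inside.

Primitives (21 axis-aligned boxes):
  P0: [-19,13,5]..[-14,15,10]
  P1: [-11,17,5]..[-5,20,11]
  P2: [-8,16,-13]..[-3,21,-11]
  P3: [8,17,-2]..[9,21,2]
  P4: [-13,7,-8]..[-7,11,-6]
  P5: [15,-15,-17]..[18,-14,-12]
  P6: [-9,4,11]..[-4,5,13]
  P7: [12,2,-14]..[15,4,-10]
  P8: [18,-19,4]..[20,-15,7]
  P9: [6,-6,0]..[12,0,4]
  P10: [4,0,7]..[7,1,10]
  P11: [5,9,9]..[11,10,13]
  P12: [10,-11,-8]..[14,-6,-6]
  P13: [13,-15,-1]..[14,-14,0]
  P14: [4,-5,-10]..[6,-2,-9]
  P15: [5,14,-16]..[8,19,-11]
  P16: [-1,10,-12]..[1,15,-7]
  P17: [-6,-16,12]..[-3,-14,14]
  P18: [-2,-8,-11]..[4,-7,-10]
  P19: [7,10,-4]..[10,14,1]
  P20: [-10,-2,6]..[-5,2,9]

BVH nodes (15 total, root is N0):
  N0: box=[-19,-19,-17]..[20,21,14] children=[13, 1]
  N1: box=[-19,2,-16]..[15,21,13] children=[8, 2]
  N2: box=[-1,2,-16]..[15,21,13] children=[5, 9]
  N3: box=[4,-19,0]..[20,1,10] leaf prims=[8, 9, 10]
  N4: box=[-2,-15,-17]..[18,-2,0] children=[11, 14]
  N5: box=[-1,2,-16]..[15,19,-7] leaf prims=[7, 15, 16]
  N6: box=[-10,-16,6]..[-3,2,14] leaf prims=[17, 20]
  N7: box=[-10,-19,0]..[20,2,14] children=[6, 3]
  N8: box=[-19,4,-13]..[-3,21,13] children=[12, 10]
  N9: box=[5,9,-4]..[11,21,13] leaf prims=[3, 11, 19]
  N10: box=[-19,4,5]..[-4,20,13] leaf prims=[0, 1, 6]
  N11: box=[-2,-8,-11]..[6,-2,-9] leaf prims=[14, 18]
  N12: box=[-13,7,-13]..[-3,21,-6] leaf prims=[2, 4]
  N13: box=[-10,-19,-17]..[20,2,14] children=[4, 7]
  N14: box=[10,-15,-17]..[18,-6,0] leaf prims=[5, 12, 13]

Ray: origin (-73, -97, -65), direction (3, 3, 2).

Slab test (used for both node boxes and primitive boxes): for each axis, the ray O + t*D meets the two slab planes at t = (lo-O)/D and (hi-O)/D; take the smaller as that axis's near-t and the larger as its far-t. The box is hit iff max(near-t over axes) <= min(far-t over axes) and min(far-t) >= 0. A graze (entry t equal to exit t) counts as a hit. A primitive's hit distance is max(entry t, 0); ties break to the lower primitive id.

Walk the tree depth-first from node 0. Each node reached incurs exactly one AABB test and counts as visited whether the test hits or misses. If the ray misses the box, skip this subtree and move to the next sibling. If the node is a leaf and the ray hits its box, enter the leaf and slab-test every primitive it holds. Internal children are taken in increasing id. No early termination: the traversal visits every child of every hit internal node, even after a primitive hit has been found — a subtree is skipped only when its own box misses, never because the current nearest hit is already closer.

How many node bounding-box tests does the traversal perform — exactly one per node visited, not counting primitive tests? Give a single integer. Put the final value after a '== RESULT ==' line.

Traverse from the root:
N0 x:[18,31] y:[26,118/3] z:[24,79/2] -> hit [26,31], descend [1, 13]
  N1 x:[18,88/3] y:[33,118/3] z:[49/2,39] -> miss, prune
  N13 x:[21,31] y:[26,33] z:[24,79/2] -> hit [26,31], descend [4, 7]
    N4 x:[71/3,91/3] y:[82/3,95/3] z:[24,65/2] -> hit [82/3,91/3], descend [11, 14]
      N11 x:[71/3,79/3] y:[89/3,95/3] z:[27,28] -> miss, prune
      N14 x:[83/3,91/3] y:[82/3,91/3] z:[24,65/2] -> hit [83/3,91/3] leaf, test {P5(miss), P12@t=86/3, P13(miss)}
    N7 x:[21,31] y:[26,33] z:[65/2,79/2] -> miss, prune

order=[0, 1, 13, 4, 11, 14, 7]  |boxes|=7  |leaves|=1  hit=P12

== RESULT ==
7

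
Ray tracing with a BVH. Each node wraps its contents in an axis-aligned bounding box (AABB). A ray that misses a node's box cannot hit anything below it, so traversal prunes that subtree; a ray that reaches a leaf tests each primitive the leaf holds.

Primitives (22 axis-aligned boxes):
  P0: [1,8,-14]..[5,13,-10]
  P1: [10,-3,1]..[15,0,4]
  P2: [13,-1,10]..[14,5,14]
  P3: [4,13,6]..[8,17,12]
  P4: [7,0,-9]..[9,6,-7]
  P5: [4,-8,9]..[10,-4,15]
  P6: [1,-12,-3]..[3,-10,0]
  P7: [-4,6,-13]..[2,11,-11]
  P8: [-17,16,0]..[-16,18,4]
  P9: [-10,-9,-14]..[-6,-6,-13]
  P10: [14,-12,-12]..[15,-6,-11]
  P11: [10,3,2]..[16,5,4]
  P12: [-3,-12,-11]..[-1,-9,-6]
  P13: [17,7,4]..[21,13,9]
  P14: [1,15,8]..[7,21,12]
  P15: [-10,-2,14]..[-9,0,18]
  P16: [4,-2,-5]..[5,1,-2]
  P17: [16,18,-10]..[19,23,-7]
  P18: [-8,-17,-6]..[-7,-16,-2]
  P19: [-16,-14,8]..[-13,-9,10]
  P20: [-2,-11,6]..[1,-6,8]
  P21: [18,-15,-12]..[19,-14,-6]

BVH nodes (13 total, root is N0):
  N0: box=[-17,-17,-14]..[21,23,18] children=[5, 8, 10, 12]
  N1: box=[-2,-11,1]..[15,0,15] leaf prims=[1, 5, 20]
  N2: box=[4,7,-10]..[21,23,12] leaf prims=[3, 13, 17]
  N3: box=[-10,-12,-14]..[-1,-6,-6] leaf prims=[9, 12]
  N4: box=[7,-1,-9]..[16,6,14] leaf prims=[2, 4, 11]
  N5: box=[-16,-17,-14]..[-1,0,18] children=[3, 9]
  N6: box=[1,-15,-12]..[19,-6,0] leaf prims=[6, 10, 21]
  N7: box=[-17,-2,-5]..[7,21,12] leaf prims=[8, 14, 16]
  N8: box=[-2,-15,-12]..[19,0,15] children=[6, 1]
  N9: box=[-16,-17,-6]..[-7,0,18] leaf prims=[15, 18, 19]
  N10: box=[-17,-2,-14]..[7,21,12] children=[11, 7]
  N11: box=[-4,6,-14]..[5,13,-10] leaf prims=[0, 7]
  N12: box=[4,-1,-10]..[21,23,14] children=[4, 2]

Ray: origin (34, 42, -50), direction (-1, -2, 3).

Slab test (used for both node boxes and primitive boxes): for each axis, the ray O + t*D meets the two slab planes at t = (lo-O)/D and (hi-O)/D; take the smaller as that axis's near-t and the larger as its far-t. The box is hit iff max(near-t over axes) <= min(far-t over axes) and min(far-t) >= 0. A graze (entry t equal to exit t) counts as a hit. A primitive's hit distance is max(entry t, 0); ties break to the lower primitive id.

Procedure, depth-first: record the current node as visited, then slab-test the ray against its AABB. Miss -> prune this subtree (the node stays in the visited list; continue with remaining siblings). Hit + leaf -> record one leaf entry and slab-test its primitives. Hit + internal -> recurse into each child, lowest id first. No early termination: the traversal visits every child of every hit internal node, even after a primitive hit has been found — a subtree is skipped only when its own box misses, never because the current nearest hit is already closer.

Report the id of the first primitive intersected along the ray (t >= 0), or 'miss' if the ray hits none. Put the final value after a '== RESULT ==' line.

Trace the traversal:
N0 x:[13,51] y:[19/2,59/2] z:[12,68/3] -> hit [13,68/3], descend [5, 8, 10, 12]
  N5 x:[35,50] y:[21,59/2] z:[12,68/3] -> miss, prune
  N8 x:[15,36] y:[21,57/2] z:[38/3,65/3] -> hit [21,65/3], descend [1, 6]
    N1 x:[19,36] y:[21,53/2] z:[17,65/3] -> hit [21,65/3] leaf, test {P1(miss), P5(miss), P20(miss)}
    N6 x:[15,33] y:[24,57/2] z:[38/3,50/3] -> miss, prune
  N10 x:[27,51] y:[21/2,22] z:[12,62/3] -> miss, prune
  N12 x:[13,30] y:[19/2,43/2] z:[40/3,64/3] -> hit [40/3,64/3], descend [2, 4]
    N2 x:[13,30] y:[19/2,35/2] z:[40/3,62/3] -> hit [40/3,35/2] leaf, test {P3(miss), P13(miss), P17(miss)}
    N4 x:[18,27] y:[18,43/2] z:[41/3,64/3] -> hit [18,64/3] leaf, test {P2@t=20, P4(miss), P11(miss)}

order=[0, 5, 8, 1, 6, 10, 12, 2, 4]  |boxes|=9  |leaves|=3  hit=P2

== RESULT ==
2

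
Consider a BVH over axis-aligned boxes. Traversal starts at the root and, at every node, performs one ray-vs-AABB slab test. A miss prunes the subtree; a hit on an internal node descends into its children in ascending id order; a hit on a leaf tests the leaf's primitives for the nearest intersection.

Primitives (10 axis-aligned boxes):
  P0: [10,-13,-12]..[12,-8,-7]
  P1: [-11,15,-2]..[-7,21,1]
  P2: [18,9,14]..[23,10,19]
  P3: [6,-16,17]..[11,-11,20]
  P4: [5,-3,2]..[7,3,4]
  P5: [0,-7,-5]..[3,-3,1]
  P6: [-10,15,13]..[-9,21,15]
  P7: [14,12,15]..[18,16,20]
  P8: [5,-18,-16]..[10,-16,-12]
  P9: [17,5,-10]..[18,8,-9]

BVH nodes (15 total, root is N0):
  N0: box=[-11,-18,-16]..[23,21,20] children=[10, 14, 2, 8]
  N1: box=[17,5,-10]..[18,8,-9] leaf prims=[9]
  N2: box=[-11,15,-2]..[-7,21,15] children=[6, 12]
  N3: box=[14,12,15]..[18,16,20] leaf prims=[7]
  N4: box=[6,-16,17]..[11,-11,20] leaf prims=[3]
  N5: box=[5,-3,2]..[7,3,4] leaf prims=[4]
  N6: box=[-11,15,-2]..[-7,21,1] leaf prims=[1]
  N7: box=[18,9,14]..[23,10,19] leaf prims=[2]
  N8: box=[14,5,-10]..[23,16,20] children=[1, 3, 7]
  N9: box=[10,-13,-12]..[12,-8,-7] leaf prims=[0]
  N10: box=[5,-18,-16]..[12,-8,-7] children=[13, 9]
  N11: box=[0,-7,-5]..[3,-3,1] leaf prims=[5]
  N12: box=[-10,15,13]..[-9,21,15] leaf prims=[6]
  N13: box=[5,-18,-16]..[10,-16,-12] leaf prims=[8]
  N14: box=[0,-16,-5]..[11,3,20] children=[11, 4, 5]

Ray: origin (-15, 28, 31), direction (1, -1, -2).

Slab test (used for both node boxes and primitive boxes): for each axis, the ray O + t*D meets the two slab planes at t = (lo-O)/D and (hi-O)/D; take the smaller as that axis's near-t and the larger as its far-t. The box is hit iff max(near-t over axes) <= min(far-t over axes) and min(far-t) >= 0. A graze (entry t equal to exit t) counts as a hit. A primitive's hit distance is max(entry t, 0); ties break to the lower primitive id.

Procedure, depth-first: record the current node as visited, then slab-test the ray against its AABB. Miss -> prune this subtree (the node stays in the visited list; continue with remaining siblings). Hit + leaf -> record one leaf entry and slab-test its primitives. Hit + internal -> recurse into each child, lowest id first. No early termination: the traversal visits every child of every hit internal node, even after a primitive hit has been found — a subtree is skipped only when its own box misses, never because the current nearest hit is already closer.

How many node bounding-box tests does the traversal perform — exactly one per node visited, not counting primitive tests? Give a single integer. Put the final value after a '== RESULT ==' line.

Walk:
N0 x:[4,38] y:[7,46] z:[11/2,47/2] -> hit [7,47/2], descend [2, 8, 10, 14]
  N2 x:[4,8] y:[7,13] z:[8,33/2] -> hit [8,8], descend [6, 12]
    N6 x:[4,8] y:[7,13] z:[15,33/2] -> miss, prune
    N12 x:[5,6] y:[7,13] z:[8,9] -> miss, prune
  N8 x:[29,38] y:[12,23] z:[11/2,41/2] -> miss, prune
  N10 x:[20,27] y:[36,46] z:[19,47/2] -> miss, prune
  N14 x:[15,26] y:[25,44] z:[11/2,18] -> miss, prune

Summary -> nodes [0, 2, 6, 12, 8, 10, 14]; box-tests=7; leaf-entries=0; first=miss

== RESULT ==
7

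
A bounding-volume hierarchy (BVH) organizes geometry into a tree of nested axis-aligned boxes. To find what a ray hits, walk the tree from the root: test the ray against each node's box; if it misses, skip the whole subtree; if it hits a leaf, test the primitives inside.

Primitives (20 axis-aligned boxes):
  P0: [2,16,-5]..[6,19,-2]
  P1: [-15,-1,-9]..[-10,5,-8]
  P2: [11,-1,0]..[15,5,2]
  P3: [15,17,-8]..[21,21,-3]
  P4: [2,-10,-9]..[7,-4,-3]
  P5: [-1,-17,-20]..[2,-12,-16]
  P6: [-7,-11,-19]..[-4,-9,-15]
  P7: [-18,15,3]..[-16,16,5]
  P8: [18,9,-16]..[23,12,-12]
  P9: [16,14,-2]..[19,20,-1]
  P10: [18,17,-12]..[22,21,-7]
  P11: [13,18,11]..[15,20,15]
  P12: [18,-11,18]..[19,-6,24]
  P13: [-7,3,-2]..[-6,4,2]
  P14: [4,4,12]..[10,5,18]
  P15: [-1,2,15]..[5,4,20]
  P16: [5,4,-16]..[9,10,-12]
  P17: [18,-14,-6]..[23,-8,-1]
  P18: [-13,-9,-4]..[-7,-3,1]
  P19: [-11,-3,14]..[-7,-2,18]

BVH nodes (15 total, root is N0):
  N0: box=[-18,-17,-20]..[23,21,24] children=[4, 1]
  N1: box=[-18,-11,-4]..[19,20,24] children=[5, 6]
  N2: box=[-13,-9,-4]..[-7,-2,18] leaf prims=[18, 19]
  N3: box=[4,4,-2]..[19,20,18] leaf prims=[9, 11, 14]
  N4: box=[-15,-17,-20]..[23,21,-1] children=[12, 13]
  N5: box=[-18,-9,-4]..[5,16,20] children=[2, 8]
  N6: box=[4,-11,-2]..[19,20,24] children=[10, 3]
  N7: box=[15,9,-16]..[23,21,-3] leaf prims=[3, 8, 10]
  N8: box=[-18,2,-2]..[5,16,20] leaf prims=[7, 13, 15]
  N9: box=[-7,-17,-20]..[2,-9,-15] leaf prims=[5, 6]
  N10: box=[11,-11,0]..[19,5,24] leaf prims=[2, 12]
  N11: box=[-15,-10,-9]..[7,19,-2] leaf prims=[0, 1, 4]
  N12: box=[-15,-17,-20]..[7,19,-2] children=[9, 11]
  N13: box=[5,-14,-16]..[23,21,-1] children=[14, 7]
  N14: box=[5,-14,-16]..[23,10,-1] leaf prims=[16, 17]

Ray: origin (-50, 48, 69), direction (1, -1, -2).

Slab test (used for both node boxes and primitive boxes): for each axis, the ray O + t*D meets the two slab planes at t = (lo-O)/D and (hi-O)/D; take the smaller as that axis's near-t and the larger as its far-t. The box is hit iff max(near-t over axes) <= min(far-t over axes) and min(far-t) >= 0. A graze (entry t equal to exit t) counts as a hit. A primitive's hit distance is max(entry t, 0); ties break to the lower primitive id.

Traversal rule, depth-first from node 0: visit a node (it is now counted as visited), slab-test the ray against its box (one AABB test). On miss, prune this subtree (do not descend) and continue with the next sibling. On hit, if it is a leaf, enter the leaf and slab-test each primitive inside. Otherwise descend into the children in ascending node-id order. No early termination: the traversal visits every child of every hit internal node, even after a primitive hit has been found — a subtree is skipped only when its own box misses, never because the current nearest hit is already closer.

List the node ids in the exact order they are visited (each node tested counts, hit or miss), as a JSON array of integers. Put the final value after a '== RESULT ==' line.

Traverse from the root:
N0 x:[32,73] y:[27,65] z:[45/2,89/2] -> hit [32,89/2], descend [1, 4]
  N1 x:[32,69] y:[28,59] z:[45/2,73/2] -> hit [32,73/2], descend [5, 6]
    N5 x:[32,55] y:[32,57] z:[49/2,73/2] -> hit [32,73/2], descend [2, 8]
      N2 x:[37,43] y:[50,57] z:[51/2,73/2] -> miss, prune
      N8 x:[32,55] y:[32,46] z:[49/2,71/2] -> hit [32,71/2] leaf, test {P7@t=32, P13(miss), P15(miss)}
    N6 x:[54,69] y:[28,59] z:[45/2,71/2] -> miss, prune
  N4 x:[35,73] y:[27,65] z:[35,89/2] -> hit [35,89/2], descend [12, 13]
    N12 x:[35,57] y:[29,65] z:[71/2,89/2] -> hit [71/2,89/2], descend [9, 11]
      N9 x:[43,52] y:[57,65] z:[42,89/2] -> miss, prune
      N11 x:[35,57] y:[29,58] z:[71/2,39] -> hit [71/2,39] leaf, test {P0(miss), P1(miss), P4(miss)}
    N13 x:[55,73] y:[27,62] z:[35,85/2] -> miss, prune

order=[0, 1, 5, 2, 8, 6, 4, 12, 9, 11, 13]  |boxes|=11  |leaves|=2  hit=P7

== RESULT ==
[0, 1, 5, 2, 8, 6, 4, 12, 9, 11, 13]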